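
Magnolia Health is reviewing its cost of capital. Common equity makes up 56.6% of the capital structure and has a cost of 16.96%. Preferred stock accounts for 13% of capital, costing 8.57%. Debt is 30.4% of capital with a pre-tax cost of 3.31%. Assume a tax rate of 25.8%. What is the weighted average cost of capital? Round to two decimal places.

11.46%

After-tax cost of debt = 3.31% × (1 − 25.8%) = 2.4560%.
WACC = 0.566 × 16.9600% + 0.130 × 8.5700% + 0.304 × 2.4560% = 11.4601%.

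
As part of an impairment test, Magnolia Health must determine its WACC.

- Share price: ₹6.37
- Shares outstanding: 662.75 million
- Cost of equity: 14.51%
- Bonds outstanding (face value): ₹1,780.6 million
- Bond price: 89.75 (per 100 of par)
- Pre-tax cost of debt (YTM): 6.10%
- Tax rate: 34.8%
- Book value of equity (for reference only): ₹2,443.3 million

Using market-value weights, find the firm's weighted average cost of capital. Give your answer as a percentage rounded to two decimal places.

11.62%

Market value of equity E = 6.37 × 662.75m = 4221.7175m. Market value of debt D = 1780.6m × 89.75/100 = 1598.0885m.
Total capital V = 4221.7175 + 1598.0885 = 5819.806.
Equity: weight = 4221.7175/5819.806 = 0.7254; cost = 14.51%.
Bonds outstanding: weight = 1598.0885/5819.806 = 0.2746; after-tax cost = 6.1% × (1 − 34.8%) = 3.9772%.
WACC = 0.7254 × 14.5100% + 0.2746 × 3.9772% = 11.6177%.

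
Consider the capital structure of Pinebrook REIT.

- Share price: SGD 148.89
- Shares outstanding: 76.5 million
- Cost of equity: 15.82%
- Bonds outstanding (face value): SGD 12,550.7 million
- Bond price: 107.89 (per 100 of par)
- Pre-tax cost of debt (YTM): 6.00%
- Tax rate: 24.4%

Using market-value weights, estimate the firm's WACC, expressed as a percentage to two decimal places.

9.69%

Market value of equity E = 148.89 × 76.5m = 11390.085m. Market value of debt D = 12550.7m × 107.89/100 = 13540.95023m.
Total capital V = 11390.085 + 13540.95023 = 24931.03523.
Equity: weight = 11390.085/24931.03523 = 0.4569; cost = 15.82%.
Bonds outstanding: weight = 13540.95023/24931.03523 = 0.5431; after-tax cost = 6% × (1 − 24.4%) = 4.5360%.
WACC = 0.4569 × 15.8200% + 0.5431 × 4.5360% = 9.6912%.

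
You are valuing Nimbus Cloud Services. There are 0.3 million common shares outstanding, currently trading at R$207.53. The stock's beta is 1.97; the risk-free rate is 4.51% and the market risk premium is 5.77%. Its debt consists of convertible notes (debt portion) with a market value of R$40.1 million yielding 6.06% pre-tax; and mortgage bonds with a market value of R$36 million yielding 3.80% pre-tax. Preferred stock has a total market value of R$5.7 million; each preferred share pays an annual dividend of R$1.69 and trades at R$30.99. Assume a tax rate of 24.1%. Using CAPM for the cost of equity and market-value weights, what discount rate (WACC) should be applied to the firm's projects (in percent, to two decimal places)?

Cost of equity via CAPM: Re = 4.51% + 1.97 × 5.77% = 15.8769%.
Cost of preferred: Rp = 1.69 / 30.99 = 5.4534%.
Market value of equity E = 207.53 × 0.3m = 62.259m.
Total capital V = 62.259 + 5.7 + 40.1 + 36 = 144.059.
Equity: weight = 62.259/144.059 = 0.4322; cost = 15.8769%.
Preferred: weight = 5.7/144.059 = 0.0396; cost = 5.4534%.
Convertible notes (debt portion): weight = 40.1/144.059 = 0.2784; after-tax cost = 6.06% × (1 − 24.1%) = 4.5995%.
Mortgage bonds: weight = 36/144.059 = 0.2499; after-tax cost = 3.8% × (1 − 24.1%) = 2.8842%.
WACC = 0.4322 × 15.8769% + 0.0396 × 5.4534% + 0.2784 × 4.5995% + 0.2499 × 2.8842% = 9.0785%.

9.08%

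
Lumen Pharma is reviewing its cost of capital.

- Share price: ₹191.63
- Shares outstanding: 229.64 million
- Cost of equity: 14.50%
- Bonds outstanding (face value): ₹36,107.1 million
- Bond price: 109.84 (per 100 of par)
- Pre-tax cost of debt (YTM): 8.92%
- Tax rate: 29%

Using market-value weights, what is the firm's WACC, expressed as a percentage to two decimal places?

10.63%

Market value of equity E = 191.63 × 229.64m = 44005.9132m. Market value of debt D = 36107.1m × 109.84/100 = 39660.03864m.
Total capital V = 44005.9132 + 39660.03864 = 83665.95184.
Equity: weight = 44005.9132/83665.95184 = 0.5260; cost = 14.5%.
Bonds outstanding: weight = 39660.03864/83665.95184 = 0.4740; after-tax cost = 8.92% × (1 − 29%) = 6.3332%.
WACC = 0.5260 × 14.5000% + 0.4740 × 6.3332% = 10.6287%.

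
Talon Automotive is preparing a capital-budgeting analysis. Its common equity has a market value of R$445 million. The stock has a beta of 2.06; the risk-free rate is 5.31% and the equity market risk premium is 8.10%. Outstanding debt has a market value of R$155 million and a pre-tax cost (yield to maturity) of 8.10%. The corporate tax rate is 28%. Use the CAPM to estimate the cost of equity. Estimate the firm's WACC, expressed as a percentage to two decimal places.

Cost of equity via CAPM: Re = 5.31% + 2.06 × 8.1% = 21.9960%.
Total capital V = 445 + 155 = 600.
Equity: weight = 445/600 = 0.7417; cost = 21.996%.
Debt: weight = 155/600 = 0.2583; after-tax cost = 8.1% × (1 − 28%) = 5.8320%.
WACC = 0.7417 × 21.9960% + 0.2583 × 5.8320% = 17.8203%.

17.82%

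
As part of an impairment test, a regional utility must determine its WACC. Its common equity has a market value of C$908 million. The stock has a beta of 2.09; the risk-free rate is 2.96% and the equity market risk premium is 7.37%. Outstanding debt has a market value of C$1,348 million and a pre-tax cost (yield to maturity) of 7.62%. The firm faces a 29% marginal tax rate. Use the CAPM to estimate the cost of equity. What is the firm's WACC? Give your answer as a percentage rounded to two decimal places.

Cost of equity via CAPM: Re = 2.96% + 2.09 × 7.37% = 18.3633%.
Total capital V = 908 + 1348 = 2256.
Equity: weight = 908/2256 = 0.4025; cost = 18.3633%.
Debt: weight = 1348/2256 = 0.5975; after-tax cost = 7.62% × (1 − 29%) = 5.4102%.
WACC = 0.4025 × 18.3633% + 0.5975 × 5.4102% = 10.6236%.

10.62%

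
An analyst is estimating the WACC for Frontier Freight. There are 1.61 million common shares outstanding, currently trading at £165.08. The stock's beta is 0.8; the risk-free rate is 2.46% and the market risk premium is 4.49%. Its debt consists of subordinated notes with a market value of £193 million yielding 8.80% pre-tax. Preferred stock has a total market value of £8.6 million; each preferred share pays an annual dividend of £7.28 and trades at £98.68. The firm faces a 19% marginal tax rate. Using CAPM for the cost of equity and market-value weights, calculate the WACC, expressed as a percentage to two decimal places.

Cost of equity via CAPM: Re = 2.46% + 0.8 × 4.49% = 6.0520%.
Cost of preferred: Rp = 7.28 / 98.68 = 7.3774%.
Market value of equity E = 165.08 × 1.61m = 265.7788m.
Total capital V = 265.7788 + 8.6 + 193 = 467.3788.
Equity: weight = 265.7788/467.3788 = 0.5687; cost = 6.052%.
Preferred: weight = 8.6/467.3788 = 0.0184; cost = 7.3774%.
Subordinated notes: weight = 193/467.3788 = 0.4129; after-tax cost = 8.8% × (1 − 19%) = 7.1280%.
WACC = 0.5687 × 6.0520% + 0.0184 × 7.3774% + 0.4129 × 7.1280% = 6.5207%.

6.52%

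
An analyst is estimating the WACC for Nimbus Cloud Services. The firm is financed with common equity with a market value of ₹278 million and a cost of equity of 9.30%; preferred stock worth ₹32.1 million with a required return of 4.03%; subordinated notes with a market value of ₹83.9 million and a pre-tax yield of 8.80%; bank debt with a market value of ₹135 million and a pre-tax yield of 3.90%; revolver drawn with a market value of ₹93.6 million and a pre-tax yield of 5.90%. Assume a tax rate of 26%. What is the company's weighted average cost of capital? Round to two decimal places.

6.52%

Total capital V = 278 + 32.1 + 83.9 + 135 + 93.6 = 622.6.
Equity: weight = 278/622.6 = 0.4465; cost = 9.3%.
Preferred: weight = 32.1/622.6 = 0.0516; cost = 4.03%.
Subordinated notes: weight = 83.9/622.6 = 0.1348; after-tax cost = 8.8% × (1 − 26%) = 6.5120%.
Bank debt: weight = 135/622.6 = 0.2168; after-tax cost = 3.9% × (1 − 26%) = 2.8860%.
Revolver drawn: weight = 93.6/622.6 = 0.1503; after-tax cost = 5.9% × (1 − 26%) = 4.3660%.
WACC = 0.4465 × 9.3000% + 0.0516 × 4.0300% + 0.1348 × 6.5120% + 0.2168 × 2.8860% + 0.1503 × 4.3660% = 6.5201%.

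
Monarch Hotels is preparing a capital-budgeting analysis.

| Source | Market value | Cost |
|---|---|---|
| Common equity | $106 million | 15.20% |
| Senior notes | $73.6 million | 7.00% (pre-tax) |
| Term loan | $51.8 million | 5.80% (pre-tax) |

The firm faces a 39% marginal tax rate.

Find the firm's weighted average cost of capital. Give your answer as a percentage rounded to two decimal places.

9.11%

Total capital V = 106 + 73.6 + 51.8 = 231.4.
Equity: weight = 106/231.4 = 0.4581; cost = 15.2%.
Senior notes: weight = 73.6/231.4 = 0.3181; after-tax cost = 7% × (1 − 39%) = 4.2700%.
Term loan: weight = 51.8/231.4 = 0.2239; after-tax cost = 5.8% × (1 − 39%) = 3.5380%.
WACC = 0.4581 × 15.2000% + 0.3181 × 4.2700% + 0.2239 × 3.5380% = 9.1130%.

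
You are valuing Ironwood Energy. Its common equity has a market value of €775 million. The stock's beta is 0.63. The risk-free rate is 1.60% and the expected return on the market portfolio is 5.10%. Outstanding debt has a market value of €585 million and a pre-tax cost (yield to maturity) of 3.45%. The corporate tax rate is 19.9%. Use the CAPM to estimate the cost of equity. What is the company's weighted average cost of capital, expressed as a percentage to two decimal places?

3.36%

Market risk premium = 5.1% − 1.6% = 3.5%.
Cost of equity via CAPM: Re = 1.6% + 0.63 × 3.5% = 3.8050%.
Total capital V = 775 + 585 = 1360.
Equity: weight = 775/1360 = 0.5699; cost = 3.805%.
Debt: weight = 585/1360 = 0.4301; after-tax cost = 3.45% × (1 − 19.9%) = 2.7635%.
WACC = 0.5699 × 3.8050% + 0.4301 × 2.7635% = 3.3570%.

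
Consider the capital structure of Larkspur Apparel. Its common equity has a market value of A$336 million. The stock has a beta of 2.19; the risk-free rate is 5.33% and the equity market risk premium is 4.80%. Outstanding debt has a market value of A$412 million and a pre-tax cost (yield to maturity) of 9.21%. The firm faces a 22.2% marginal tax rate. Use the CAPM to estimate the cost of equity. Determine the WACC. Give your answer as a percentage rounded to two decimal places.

Cost of equity via CAPM: Re = 5.33% + 2.19 × 4.8% = 15.8420%.
Total capital V = 336 + 412 = 748.
Equity: weight = 336/748 = 0.4492; cost = 15.842%.
Debt: weight = 412/748 = 0.5508; after-tax cost = 9.21% × (1 − 22.2%) = 7.1654%.
WACC = 0.4492 × 15.8420% + 0.5508 × 7.1654% = 11.0629%.

11.06%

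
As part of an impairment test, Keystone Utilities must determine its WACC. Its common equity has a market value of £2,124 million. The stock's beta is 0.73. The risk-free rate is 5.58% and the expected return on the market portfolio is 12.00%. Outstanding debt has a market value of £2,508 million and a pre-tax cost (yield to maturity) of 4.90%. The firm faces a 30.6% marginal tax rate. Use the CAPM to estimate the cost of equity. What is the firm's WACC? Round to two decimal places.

6.55%

Market risk premium = 12.0% − 5.58% = 6.42%.
Cost of equity via CAPM: Re = 5.58% + 0.73 × 6.42% = 10.2666%.
Total capital V = 2124 + 2508 = 4632.
Equity: weight = 2124/4632 = 0.4585; cost = 10.2666%.
Debt: weight = 2508/4632 = 0.5415; after-tax cost = 4.9% × (1 − 30.6%) = 3.4006%.
WACC = 0.4585 × 10.2666% + 0.5415 × 3.4006% = 6.5490%.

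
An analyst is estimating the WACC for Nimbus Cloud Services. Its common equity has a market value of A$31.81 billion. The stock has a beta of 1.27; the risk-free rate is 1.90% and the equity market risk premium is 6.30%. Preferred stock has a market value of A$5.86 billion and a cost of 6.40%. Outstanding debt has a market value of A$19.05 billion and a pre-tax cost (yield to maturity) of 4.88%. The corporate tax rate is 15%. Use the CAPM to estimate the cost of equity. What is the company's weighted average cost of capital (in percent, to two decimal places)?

Cost of equity via CAPM: Re = 1.9% + 1.27 × 6.3% = 9.9010%.
Total capital V = 31.81 + 5.86 + 19.05 = 56.72.
Equity: weight = 31.81/56.72 = 0.5608; cost = 9.901%.
Preferred: weight = 5.86/56.72 = 0.1033; cost = 6.4%.
Debt: weight = 19.05/56.72 = 0.3359; after-tax cost = 4.88% × (1 − 15%) = 4.1480%.
WACC = 0.5608 × 9.9010% + 0.1033 × 6.4000% + 0.3359 × 4.1480% = 7.6071%.

7.61%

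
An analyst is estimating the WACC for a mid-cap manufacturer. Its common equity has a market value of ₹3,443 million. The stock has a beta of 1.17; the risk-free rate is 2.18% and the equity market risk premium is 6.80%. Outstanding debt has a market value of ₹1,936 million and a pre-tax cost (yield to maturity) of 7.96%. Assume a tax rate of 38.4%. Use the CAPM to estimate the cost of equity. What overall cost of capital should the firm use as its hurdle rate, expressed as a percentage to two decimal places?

Cost of equity via CAPM: Re = 2.18% + 1.17 × 6.8% = 10.1360%.
Total capital V = 3443 + 1936 = 5379.
Equity: weight = 3443/5379 = 0.6401; cost = 10.136%.
Debt: weight = 1936/5379 = 0.3599; after-tax cost = 7.96% × (1 − 38.4%) = 4.9034%.
WACC = 0.6401 × 10.1360% + 0.3599 × 4.9034% = 8.2527%.

8.25%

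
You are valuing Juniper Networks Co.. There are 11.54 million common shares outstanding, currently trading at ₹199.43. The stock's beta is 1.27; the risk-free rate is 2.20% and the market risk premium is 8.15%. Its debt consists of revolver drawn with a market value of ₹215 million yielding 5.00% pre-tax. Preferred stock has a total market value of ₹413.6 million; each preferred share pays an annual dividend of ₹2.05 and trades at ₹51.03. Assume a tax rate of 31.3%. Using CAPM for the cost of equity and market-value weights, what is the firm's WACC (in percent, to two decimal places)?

10.68%

Cost of equity via CAPM: Re = 2.2% + 1.27 × 8.15% = 12.5505%.
Cost of preferred: Rp = 2.05 / 51.03 = 4.0172%.
Market value of equity E = 199.43 × 11.54m = 2301.4222m.
Total capital V = 2301.4222 + 413.6 + 215 = 2930.0222.
Equity: weight = 2301.4222/2930.0222 = 0.7855; cost = 12.5505%.
Preferred: weight = 413.6/2930.0222 = 0.1412; cost = 4.0172%.
Revolver drawn: weight = 215/2930.0222 = 0.0734; after-tax cost = 5% × (1 − 31.3%) = 3.4350%.
WACC = 0.7855 × 12.5505% + 0.1412 × 4.0172% + 0.0734 × 3.4350% = 10.6771%.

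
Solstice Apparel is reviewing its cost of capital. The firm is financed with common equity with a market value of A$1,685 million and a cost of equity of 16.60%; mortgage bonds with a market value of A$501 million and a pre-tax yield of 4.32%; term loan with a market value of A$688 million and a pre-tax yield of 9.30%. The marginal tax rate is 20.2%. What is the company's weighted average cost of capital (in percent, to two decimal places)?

12.11%

Total capital V = 1685 + 501 + 688 = 2874.
Equity: weight = 1685/2874 = 0.5863; cost = 16.6%.
Mortgage bonds: weight = 501/2874 = 0.1743; after-tax cost = 4.32% × (1 − 20.2%) = 3.4474%.
Term loan: weight = 688/2874 = 0.2394; after-tax cost = 9.3% × (1 − 20.2%) = 7.4214%.
WACC = 0.5863 × 16.6000% + 0.1743 × 3.4474% + 0.2394 × 7.4214% = 12.1100%.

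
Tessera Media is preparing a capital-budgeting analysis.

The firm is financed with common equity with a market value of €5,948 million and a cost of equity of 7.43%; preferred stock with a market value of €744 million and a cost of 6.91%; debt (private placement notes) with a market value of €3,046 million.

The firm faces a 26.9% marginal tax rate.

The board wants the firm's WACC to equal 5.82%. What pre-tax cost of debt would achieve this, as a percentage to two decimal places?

Total capital V = 5948 + 744 + 3046 = 9738.
Equity weight = 5948/9738 = 0.6108.
Preferred weight = 744/9738 = 0.0764.
Private placement notes weight = 3046/9738 = 0.3128.
Equity contribution = 0.6108 × 7.43% = 4.5383%.
Preferred contribution = 0.0764 × 6.91% = 0.5279%.
Remaining for debt = 5.82% − 5.0662% = 0.7538%.
Rd × (1 − 26.9%) × 0.3128 = 0.7538%  ⇒  Rd = 3.2967%.

3.30%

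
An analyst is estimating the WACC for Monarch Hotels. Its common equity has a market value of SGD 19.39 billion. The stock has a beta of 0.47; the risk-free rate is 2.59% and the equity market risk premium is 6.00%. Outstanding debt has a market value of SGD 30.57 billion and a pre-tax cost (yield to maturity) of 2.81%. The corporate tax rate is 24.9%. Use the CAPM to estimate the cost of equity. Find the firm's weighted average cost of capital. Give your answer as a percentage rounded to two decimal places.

3.39%

Cost of equity via CAPM: Re = 2.59% + 0.47 × 6.0% = 5.4100%.
Total capital V = 19.39 + 30.57 = 49.96.
Equity: weight = 19.39/49.96 = 0.3881; cost = 5.41%.
Debt: weight = 30.57/49.96 = 0.6119; after-tax cost = 2.81% × (1 − 24.9%) = 2.1103%.
WACC = 0.3881 × 5.4100% + 0.6119 × 2.1103% = 3.3910%.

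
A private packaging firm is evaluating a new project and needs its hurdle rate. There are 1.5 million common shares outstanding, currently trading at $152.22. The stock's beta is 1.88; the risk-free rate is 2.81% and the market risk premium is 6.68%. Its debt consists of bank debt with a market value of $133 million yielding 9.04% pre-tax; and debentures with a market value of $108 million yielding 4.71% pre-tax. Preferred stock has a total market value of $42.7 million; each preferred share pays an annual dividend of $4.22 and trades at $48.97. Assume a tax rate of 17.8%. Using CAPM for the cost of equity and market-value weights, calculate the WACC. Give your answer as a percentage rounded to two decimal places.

10.32%

Cost of equity via CAPM: Re = 2.81% + 1.88 × 6.68% = 15.3684%.
Cost of preferred: Rp = 4.22 / 48.97 = 8.6175%.
Market value of equity E = 152.22 × 1.5m = 228.33m.
Total capital V = 228.33 + 42.7 + 133 + 108 = 512.03.
Equity: weight = 228.33/512.03 = 0.4459; cost = 15.3684%.
Preferred: weight = 42.7/512.03 = 0.0834; cost = 8.6175%.
Bank debt: weight = 133/512.03 = 0.2598; after-tax cost = 9.04% × (1 − 17.8%) = 7.4309%.
Debentures: weight = 108/512.03 = 0.2109; after-tax cost = 4.71% × (1 − 17.8%) = 3.8716%.
WACC = 0.4459 × 15.3684% + 0.0834 × 8.6175% + 0.2598 × 7.4309% + 0.2109 × 3.8716% = 10.3187%.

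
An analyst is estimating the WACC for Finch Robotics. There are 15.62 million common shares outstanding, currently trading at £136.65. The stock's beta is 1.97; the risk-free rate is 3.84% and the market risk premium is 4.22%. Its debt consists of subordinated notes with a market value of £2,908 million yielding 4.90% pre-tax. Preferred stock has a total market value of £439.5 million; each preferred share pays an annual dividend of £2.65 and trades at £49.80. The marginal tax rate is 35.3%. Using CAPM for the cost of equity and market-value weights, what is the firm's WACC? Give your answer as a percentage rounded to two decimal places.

6.84%

Cost of equity via CAPM: Re = 3.84% + 1.97 × 4.22% = 12.1534%.
Cost of preferred: Rp = 2.65 / 49.8 = 5.3213%.
Market value of equity E = 136.65 × 15.62m = 2134.473m.
Total capital V = 2134.473 + 439.5 + 2908 = 5481.973.
Equity: weight = 2134.473/5481.973 = 0.3894; cost = 12.1534%.
Preferred: weight = 439.5/5481.973 = 0.0802; cost = 5.3213%.
Subordinated notes: weight = 2908/5481.973 = 0.5305; after-tax cost = 4.9% × (1 − 35.3%) = 3.1703%.
WACC = 0.3894 × 12.1534% + 0.0802 × 5.3213% + 0.5305 × 3.1703% = 6.8404%.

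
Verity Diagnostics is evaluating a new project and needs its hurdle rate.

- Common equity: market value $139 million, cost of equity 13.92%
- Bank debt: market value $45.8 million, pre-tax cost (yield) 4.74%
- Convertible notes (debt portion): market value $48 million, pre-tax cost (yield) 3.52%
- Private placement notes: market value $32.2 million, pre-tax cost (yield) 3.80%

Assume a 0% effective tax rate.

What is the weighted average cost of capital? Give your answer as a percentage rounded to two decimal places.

9.22%

Total capital V = 139 + 45.8 + 48 + 32.2 = 265.
Equity: weight = 139/265 = 0.5245; cost = 13.92%.
Bank debt: weight = 45.8/265 = 0.1728; after-tax cost = 4.74% × (1 − 0%) = 4.7400%.
Convertible notes (debt portion): weight = 48/265 = 0.1811; after-tax cost = 3.52% × (1 − 0%) = 3.5200%.
Private placement notes: weight = 32.2/265 = 0.1215; after-tax cost = 3.8% × (1 − 0%) = 3.8000%.
WACC = 0.5245 × 13.9200% + 0.1728 × 4.7400% + 0.1811 × 3.5200% + 0.1215 × 3.8000% = 9.2200%.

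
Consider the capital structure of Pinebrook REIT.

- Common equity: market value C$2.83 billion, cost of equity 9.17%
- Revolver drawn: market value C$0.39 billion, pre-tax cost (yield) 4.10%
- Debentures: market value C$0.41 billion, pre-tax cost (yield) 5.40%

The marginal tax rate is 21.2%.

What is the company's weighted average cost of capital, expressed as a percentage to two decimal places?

Total capital V = 2.83 + 0.39 + 0.41 = 3.63.
Equity: weight = 2.83/3.63 = 0.7796; cost = 9.17%.
Revolver drawn: weight = 0.39/3.63 = 0.1074; after-tax cost = 4.1% × (1 − 21.2%) = 3.2308%.
Debentures: weight = 0.41/3.63 = 0.1129; after-tax cost = 5.4% × (1 − 21.2%) = 4.2552%.
WACC = 0.7796 × 9.1700% + 0.1074 × 3.2308% + 0.1129 × 4.2552% = 7.9768%.

7.98%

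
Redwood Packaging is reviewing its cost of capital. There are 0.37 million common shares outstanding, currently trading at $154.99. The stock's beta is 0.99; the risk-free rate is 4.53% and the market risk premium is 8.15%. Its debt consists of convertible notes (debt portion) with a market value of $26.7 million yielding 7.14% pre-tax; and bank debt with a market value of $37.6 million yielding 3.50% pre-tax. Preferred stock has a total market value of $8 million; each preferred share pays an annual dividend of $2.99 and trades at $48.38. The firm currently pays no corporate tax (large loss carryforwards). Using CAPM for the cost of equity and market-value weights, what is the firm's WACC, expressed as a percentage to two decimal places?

Cost of equity via CAPM: Re = 4.53% + 0.99 × 8.15% = 12.5985%.
Cost of preferred: Rp = 2.99 / 48.38 = 6.1802%.
Market value of equity E = 154.99 × 0.37m = 57.3463m.
Total capital V = 57.3463 + 8 + 26.7 + 37.6 = 129.6463.
Equity: weight = 57.3463/129.6463 = 0.4423; cost = 12.5985%.
Preferred: weight = 8/129.6463 = 0.0617; cost = 6.1802%.
Convertible notes (debt portion): weight = 26.7/129.6463 = 0.2059; after-tax cost = 7.14% × (1 − 0%) = 7.1400%.
Bank debt: weight = 37.6/129.6463 = 0.2900; after-tax cost = 3.5% × (1 − 0%) = 3.5000%.
WACC = 0.4423 × 12.5985% + 0.0617 × 6.1802% + 0.2059 × 7.1400% + 0.2900 × 3.5000% = 8.4396%.

8.44%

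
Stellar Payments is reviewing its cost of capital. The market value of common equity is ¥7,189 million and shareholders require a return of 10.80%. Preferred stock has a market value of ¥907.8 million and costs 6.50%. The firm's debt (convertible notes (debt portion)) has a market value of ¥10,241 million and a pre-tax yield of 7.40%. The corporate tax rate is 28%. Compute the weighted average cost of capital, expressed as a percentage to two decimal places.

7.53%

Total capital V = 7189 + 907.8 + 10241 = 18337.8.
Equity: weight = 7189/18337.8 = 0.3920; cost = 10.8%.
Preferred: weight = 907.8/18337.8 = 0.0495; cost = 6.5%.
Convertible notes (debt portion): weight = 10241/18337.8 = 0.5585; after-tax cost = 7.4% × (1 − 28%) = 5.3280%.
WACC = 0.3920 × 10.8000% + 0.0495 × 6.5000% + 0.5585 × 5.3280% = 7.5312%.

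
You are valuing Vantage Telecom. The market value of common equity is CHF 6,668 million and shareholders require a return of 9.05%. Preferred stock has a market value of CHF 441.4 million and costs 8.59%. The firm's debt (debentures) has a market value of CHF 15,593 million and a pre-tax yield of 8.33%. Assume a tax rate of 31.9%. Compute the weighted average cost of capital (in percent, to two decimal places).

Total capital V = 6668 + 441.4 + 15593 = 22702.4.
Equity: weight = 6668/22702.4 = 0.2937; cost = 9.05%.
Preferred: weight = 441.4/22702.4 = 0.0194; cost = 8.59%.
Debentures: weight = 15593/22702.4 = 0.6868; after-tax cost = 8.33% × (1 − 31.9%) = 5.6727%.
WACC = 0.2937 × 9.0500% + 0.0194 × 8.5900% + 0.6868 × 5.6727% = 6.7214%.

6.72%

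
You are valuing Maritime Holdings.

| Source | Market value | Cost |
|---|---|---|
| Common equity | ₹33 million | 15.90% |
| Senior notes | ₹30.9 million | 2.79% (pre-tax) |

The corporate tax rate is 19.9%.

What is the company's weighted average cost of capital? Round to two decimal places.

Total capital V = 33 + 30.9 = 63.9.
Equity: weight = 33/63.9 = 0.5164; cost = 15.9%.
Senior notes: weight = 30.9/63.9 = 0.4836; after-tax cost = 2.79% × (1 − 19.9%) = 2.2348%.
WACC = 0.5164 × 15.9000% + 0.4836 × 2.2348% = 9.2919%.

9.29%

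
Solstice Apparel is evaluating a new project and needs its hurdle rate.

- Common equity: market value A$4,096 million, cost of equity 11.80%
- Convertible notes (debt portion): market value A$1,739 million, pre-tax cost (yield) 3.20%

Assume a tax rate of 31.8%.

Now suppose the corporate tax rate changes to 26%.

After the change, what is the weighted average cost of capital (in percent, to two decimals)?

8.99%

After the change:
Total capital V = 4096 + 1739 = 5835.
Equity: weight = 4096/5835 = 0.7020; cost = 11.8%.
Convertible notes (debt portion): weight = 1739/5835 = 0.2980; after-tax cost = 3.2% × (1 − 26%) = 2.3680%.
WACC = 0.7020 × 11.8000% + 0.2980 × 2.3680% = 8.9890%.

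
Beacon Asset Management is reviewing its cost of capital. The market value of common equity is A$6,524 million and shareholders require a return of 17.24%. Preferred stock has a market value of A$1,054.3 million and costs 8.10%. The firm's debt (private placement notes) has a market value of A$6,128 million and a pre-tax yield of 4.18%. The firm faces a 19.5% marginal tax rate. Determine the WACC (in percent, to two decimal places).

Total capital V = 6524 + 1054.3 + 6128 = 13706.3.
Equity: weight = 6524/13706.3 = 0.4760; cost = 17.24%.
Preferred: weight = 1054.3/13706.3 = 0.0769; cost = 8.1%.
Private placement notes: weight = 6128/13706.3 = 0.4471; after-tax cost = 4.18% × (1 − 19.5%) = 3.3649%.
WACC = 0.4760 × 17.2400% + 0.0769 × 8.1000% + 0.4471 × 3.3649% = 10.3335%.

10.33%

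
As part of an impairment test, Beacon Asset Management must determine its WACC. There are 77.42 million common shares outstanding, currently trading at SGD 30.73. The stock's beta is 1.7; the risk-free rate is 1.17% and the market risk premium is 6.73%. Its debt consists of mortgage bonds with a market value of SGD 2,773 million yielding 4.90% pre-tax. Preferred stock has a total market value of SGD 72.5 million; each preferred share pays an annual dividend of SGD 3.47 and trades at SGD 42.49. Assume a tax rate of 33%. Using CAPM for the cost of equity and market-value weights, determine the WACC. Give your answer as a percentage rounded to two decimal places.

7.60%

Cost of equity via CAPM: Re = 1.17% + 1.7 × 6.73% = 12.6110%.
Cost of preferred: Rp = 3.47 / 42.49 = 8.1666%.
Market value of equity E = 30.73 × 77.42m = 2379.1166m.
Total capital V = 2379.1166 + 72.5 + 2773 = 5224.6166.
Equity: weight = 2379.1166/5224.6166 = 0.4554; cost = 12.611%.
Preferred: weight = 72.5/5224.6166 = 0.0139; cost = 8.1666%.
Mortgage bonds: weight = 2773/5224.6166 = 0.5308; after-tax cost = 4.9% × (1 − 33%) = 3.2830%.
WACC = 0.4554 × 12.6110% + 0.0139 × 8.1666% + 0.5308 × 3.2830% = 7.5984%.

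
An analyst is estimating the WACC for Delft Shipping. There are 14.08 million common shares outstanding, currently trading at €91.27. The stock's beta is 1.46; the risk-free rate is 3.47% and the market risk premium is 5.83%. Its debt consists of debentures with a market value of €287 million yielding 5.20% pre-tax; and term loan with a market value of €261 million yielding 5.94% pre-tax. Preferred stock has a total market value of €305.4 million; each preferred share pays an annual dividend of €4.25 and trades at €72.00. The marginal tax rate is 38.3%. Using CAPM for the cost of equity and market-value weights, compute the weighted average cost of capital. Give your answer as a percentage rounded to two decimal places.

8.92%

Cost of equity via CAPM: Re = 3.47% + 1.46 × 5.83% = 11.9818%.
Cost of preferred: Rp = 4.25 / 72.0 = 5.9028%.
Market value of equity E = 91.27 × 14.08m = 1285.0816m.
Total capital V = 1285.0816 + 305.4 + 287 + 261 = 2138.4816.
Equity: weight = 1285.0816/2138.4816 = 0.6009; cost = 11.9818%.
Preferred: weight = 305.4/2138.4816 = 0.1428; cost = 5.9028%.
Debentures: weight = 287/2138.4816 = 0.1342; after-tax cost = 5.2% × (1 − 38.3%) = 3.2084%.
Term loan: weight = 261/2138.4816 = 0.1220; after-tax cost = 5.94% × (1 − 38.3%) = 3.6650%.
WACC = 0.6009 × 11.9818% + 0.1428 × 5.9028% + 0.1342 × 3.2084% + 0.1220 × 3.6650% = 8.9211%.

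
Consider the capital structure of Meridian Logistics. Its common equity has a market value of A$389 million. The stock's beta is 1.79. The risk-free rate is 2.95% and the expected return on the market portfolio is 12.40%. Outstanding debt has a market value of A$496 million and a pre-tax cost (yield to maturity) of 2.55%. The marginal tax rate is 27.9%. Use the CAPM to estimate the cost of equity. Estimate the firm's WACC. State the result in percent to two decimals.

Market risk premium = 12.4% − 2.95% = 9.45%.
Cost of equity via CAPM: Re = 2.95% + 1.79 × 9.45% = 19.8655%.
Total capital V = 389 + 496 = 885.
Equity: weight = 389/885 = 0.4395; cost = 19.8655%.
Debt: weight = 496/885 = 0.5605; after-tax cost = 2.55% × (1 − 27.9%) = 1.8386%.
WACC = 0.4395 × 19.8655% + 0.5605 × 1.8386% = 9.7623%.

9.76%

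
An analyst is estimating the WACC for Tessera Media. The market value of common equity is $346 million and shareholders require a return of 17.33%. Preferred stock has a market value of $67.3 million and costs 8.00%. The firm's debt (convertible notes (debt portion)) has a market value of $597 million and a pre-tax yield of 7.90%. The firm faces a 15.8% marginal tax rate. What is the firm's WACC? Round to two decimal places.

10.40%

Total capital V = 346 + 67.3 + 597 = 1010.3.
Equity: weight = 346/1010.3 = 0.3425; cost = 17.33%.
Preferred: weight = 67.3/1010.3 = 0.0666; cost = 8%.
Convertible notes (debt portion): weight = 597/1010.3 = 0.5909; after-tax cost = 7.9% × (1 − 15.8%) = 6.6518%.
WACC = 0.3425 × 17.3300% + 0.0666 × 8.0000% + 0.5909 × 6.6518% = 10.3986%.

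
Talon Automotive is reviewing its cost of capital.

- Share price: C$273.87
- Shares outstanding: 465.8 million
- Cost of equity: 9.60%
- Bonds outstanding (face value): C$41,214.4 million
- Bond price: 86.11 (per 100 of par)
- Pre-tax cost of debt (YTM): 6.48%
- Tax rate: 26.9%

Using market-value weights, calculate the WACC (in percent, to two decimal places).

Market value of equity E = 273.87 × 465.8m = 127568.646m. Market value of debt D = 41214.4m × 86.11/100 = 35489.71984m.
Total capital V = 127568.646 + 35489.71984 = 163058.36584.
Equity: weight = 127568.646/163058.36584 = 0.7823; cost = 9.6%.
Bonds outstanding: weight = 35489.71984/163058.36584 = 0.2177; after-tax cost = 6.48% × (1 − 26.9%) = 4.7369%.
WACC = 0.7823 × 9.6000% + 0.2177 × 4.7369% = 8.5415%.

8.54%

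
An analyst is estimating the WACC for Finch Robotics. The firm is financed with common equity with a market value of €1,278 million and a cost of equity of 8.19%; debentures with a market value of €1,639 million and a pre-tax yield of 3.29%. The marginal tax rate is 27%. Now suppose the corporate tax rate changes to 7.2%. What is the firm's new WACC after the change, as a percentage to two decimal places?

5.30%

After the change:
Total capital V = 1278 + 1639 = 2917.
Equity: weight = 1278/2917 = 0.4381; cost = 8.19%.
Debentures: weight = 1639/2917 = 0.5619; after-tax cost = 3.29% × (1 − 7.2%) = 3.0531%.
WACC = 0.4381 × 8.1900% + 0.5619 × 3.0531% = 5.3037%.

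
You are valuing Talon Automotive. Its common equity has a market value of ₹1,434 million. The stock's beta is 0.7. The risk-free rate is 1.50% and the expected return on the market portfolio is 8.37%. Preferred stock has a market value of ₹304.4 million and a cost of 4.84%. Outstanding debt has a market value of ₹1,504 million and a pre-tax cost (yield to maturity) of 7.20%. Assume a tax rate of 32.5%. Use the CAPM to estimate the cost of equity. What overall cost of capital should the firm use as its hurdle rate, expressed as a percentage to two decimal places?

Market risk premium = 8.37% − 1.5% = 6.87%.
Cost of equity via CAPM: Re = 1.5% + 0.7 × 6.87% = 6.3090%.
Total capital V = 1434 + 304.4 + 1504 = 3242.4.
Equity: weight = 1434/3242.4 = 0.4423; cost = 6.309%.
Preferred: weight = 304.4/3242.4 = 0.0939; cost = 4.84%.
Debt: weight = 1504/3242.4 = 0.4639; after-tax cost = 7.2% × (1 − 32.5%) = 4.8600%.
WACC = 0.4423 × 6.3090% + 0.0939 × 4.8400% + 0.4639 × 4.8600% = 5.4990%.

5.50%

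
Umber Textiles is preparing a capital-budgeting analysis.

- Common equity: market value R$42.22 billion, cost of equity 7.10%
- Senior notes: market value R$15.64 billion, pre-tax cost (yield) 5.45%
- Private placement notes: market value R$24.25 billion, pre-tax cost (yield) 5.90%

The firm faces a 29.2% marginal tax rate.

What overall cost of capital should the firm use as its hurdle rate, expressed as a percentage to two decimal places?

5.62%

Total capital V = 42.22 + 15.64 + 24.25 = 82.11.
Equity: weight = 42.22/82.11 = 0.5142; cost = 7.1%.
Senior notes: weight = 15.64/82.11 = 0.1905; after-tax cost = 5.45% × (1 − 29.2%) = 3.8586%.
Private placement notes: weight = 24.25/82.11 = 0.2953; after-tax cost = 5.9% × (1 − 29.2%) = 4.1772%.
WACC = 0.5142 × 7.1000% + 0.1905 × 3.8586% + 0.2953 × 4.1772% = 5.6194%.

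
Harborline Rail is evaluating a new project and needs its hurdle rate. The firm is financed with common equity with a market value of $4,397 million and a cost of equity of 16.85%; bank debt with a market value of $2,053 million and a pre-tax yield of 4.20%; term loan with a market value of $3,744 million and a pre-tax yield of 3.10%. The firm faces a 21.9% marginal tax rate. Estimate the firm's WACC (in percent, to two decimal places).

8.82%

Total capital V = 4397 + 2053 + 3744 = 10194.
Equity: weight = 4397/10194 = 0.4313; cost = 16.85%.
Bank debt: weight = 2053/10194 = 0.2014; after-tax cost = 4.2% × (1 − 21.9%) = 3.2802%.
Term loan: weight = 3744/10194 = 0.3673; after-tax cost = 3.1% × (1 − 21.9%) = 2.4211%.
WACC = 0.4313 × 16.8500% + 0.2014 × 3.2802% + 0.3673 × 2.4211% = 8.8178%.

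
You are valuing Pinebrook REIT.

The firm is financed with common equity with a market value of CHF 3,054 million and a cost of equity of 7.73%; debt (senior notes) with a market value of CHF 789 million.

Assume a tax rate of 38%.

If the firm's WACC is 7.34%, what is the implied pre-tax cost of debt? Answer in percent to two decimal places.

9.40%

Total capital V = 3054 + 789 = 3843.
Equity weight = 3054/3843 = 0.7947.
Senior notes weight = 789/3843 = 0.2053.
Equity contribution = 0.7947 × 7.73% = 6.1430%.
Remaining for debt = 7.34% − 6.1430% = 1.1970%.
Rd × (1 − 38%) × 0.2053 = 1.1970%  ⇒  Rd = 9.4039%.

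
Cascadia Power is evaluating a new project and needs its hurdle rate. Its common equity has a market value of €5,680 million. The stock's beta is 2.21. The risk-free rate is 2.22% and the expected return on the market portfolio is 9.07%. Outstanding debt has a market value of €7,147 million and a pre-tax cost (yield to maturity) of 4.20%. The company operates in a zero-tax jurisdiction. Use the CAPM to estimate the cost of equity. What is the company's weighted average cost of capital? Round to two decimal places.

Market risk premium = 9.07% − 2.22% = 6.85%.
Cost of equity via CAPM: Re = 2.22% + 2.21 × 6.85% = 17.3585%.
Total capital V = 5680 + 7147 = 12827.
Equity: weight = 5680/12827 = 0.4428; cost = 17.3585%.
Debt: weight = 7147/12827 = 0.5572; after-tax cost = 4.2% × (1 − 0%) = 4.2000%.
WACC = 0.4428 × 17.3585% + 0.5572 × 4.2000% = 10.0268%.

10.03%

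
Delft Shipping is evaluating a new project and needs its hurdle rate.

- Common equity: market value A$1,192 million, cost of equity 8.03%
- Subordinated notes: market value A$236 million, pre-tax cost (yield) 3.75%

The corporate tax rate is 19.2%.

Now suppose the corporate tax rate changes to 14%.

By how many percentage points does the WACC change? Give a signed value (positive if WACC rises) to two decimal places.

+0.03 pp

Current WACC:
Total capital V = 1192 + 236 = 1428.
Equity: weight = 1192/1428 = 0.8347; cost = 8.03%.
Subordinated notes: weight = 236/1428 = 0.1653; after-tax cost = 3.75% × (1 − 19.2%) = 3.0300%.
WACC = 0.8347 × 8.0300% + 0.1653 × 3.0300% = 7.2037%.
After the change:
Total capital V = 1192 + 236 = 1428.
Equity: weight = 1192/1428 = 0.8347; cost = 8.03%.
Subordinated notes: weight = 236/1428 = 0.1653; after-tax cost = 3.75% × (1 − 14%) = 3.2250%.
WACC = 0.8347 × 8.0300% + 0.1653 × 3.2250% = 7.2359%.
Change in WACC = 7.2359% − 7.2037% = 0.0322 pp.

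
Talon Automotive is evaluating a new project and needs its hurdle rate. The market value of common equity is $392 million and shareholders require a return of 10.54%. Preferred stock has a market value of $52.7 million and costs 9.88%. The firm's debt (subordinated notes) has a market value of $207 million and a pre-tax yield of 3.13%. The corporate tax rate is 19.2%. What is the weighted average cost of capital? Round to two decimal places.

Total capital V = 392 + 52.7 + 207 = 651.7.
Equity: weight = 392/651.7 = 0.6015; cost = 10.54%.
Preferred: weight = 52.7/651.7 = 0.0809; cost = 9.88%.
Subordinated notes: weight = 207/651.7 = 0.3176; after-tax cost = 3.13% × (1 − 19.2%) = 2.5290%.
WACC = 0.6015 × 10.5400% + 0.0809 × 9.8800% + 0.3176 × 2.5290% = 7.9421%.

7.94%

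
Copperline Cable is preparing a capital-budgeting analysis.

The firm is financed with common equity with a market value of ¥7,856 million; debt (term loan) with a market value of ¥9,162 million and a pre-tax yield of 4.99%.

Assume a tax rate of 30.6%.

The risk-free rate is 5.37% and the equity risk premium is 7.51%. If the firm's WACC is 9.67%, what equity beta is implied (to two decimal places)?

Total capital V = 7856 + 9162 = 17018.
Equity weight = 7856/17018 = 0.4616.
Term loan weight = 9162/17018 = 0.5384.
Debt contribution = 0.5384 × 4.99% × (1 − 30.6%) = 1.8644%.
Required equity contribution = 9.67% − 1.8644% = 7.8056%  ⇒  Re = 16.9088%.
CAPM: 16.9088% = 5.37% + β × 7.51%  ⇒  β = 1.5365.

1.54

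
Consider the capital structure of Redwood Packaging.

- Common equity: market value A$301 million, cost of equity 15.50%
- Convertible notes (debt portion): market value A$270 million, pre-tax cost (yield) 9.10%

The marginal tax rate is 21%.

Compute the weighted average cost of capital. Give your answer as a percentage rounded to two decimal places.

11.57%

Total capital V = 301 + 270 = 571.
Equity: weight = 301/571 = 0.5271; cost = 15.5%.
Convertible notes (debt portion): weight = 270/571 = 0.4729; after-tax cost = 9.1% × (1 − 21%) = 7.1890%.
WACC = 0.5271 × 15.5000% + 0.4729 × 7.1890% = 11.5701%.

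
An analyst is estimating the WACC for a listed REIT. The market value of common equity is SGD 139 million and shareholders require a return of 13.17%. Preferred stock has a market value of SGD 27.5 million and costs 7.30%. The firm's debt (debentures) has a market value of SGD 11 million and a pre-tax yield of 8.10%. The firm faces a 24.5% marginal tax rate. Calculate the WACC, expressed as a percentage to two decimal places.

Total capital V = 139 + 27.5 + 11 = 177.5.
Equity: weight = 139/177.5 = 0.7831; cost = 13.17%.
Preferred: weight = 27.5/177.5 = 0.1549; cost = 7.3%.
Debentures: weight = 11/177.5 = 0.0620; after-tax cost = 8.1% × (1 − 24.5%) = 6.1155%.
WACC = 0.7831 × 13.1700% + 0.1549 × 7.3000% + 0.0620 × 6.1155% = 11.8234%.

11.82%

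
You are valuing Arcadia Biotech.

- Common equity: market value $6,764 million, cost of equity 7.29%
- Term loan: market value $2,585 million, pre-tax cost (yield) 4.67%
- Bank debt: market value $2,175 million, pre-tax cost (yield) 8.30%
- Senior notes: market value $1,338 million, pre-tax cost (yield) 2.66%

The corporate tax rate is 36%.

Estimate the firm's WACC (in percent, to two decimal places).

5.51%

Total capital V = 6764 + 2585 + 2175 + 1338 = 12862.
Equity: weight = 6764/12862 = 0.5259; cost = 7.29%.
Term loan: weight = 2585/12862 = 0.2010; after-tax cost = 4.67% × (1 − 36%) = 2.9888%.
Bank debt: weight = 2175/12862 = 0.1691; after-tax cost = 8.3% × (1 − 36%) = 5.3120%.
Senior notes: weight = 1338/12862 = 0.1040; after-tax cost = 2.66% × (1 − 36%) = 1.7024%.
WACC = 0.5259 × 7.2900% + 0.2010 × 2.9888% + 0.1691 × 5.3120% + 0.1040 × 1.7024% = 5.5098%.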